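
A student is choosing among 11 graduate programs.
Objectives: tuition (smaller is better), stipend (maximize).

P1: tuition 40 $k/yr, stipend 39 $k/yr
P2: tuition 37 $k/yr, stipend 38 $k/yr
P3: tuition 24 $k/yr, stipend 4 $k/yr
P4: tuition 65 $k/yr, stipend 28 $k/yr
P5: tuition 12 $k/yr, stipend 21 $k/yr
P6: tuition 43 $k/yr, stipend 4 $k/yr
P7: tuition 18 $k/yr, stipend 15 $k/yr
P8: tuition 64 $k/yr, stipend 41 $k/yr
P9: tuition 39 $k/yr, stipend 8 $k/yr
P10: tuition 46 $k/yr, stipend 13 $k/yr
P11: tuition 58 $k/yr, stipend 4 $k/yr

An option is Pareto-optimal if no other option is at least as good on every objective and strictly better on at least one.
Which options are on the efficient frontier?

P1: not dominated.
P2: not dominated.
P3: dominated by P5 (tuition 12≤24, stipend 21≥4).
P4: dominated by P1 (tuition 40≤65, stipend 39≥28).
P5: not dominated (best tuition).
P6: dominated by P1 (tuition 40≤43, stipend 39≥4).
P7: dominated by P5 (tuition 12≤18, stipend 21≥15).
P8: not dominated (best stipend).
P9: dominated by P2 (tuition 37≤39, stipend 38≥8).
P10: dominated by P1 (tuition 40≤46, stipend 39≥13).
P11: dominated by P1 (tuition 40≤58, stipend 39≥4).

P1, P2, P5, P8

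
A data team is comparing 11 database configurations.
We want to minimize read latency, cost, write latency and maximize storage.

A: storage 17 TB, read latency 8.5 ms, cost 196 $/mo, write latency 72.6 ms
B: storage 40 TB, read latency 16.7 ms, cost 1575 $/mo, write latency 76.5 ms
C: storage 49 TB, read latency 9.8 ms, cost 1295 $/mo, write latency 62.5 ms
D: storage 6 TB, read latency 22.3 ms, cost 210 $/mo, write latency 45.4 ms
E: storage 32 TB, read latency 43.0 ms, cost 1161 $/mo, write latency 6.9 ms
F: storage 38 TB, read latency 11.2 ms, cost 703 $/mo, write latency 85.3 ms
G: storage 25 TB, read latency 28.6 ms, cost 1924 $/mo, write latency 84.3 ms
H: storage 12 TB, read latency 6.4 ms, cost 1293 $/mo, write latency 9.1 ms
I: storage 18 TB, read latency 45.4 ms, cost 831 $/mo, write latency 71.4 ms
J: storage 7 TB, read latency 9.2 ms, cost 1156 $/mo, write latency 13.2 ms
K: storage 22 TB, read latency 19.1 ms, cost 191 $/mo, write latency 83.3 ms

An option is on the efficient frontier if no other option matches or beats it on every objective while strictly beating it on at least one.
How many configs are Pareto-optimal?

A: not dominated.
B: dominated by C (storage 49≥40, read latency 9.8≤16.7, cost 1295≤1575, write latency 62.5≤76.5).
C: not dominated (best storage).
D: not dominated.
E: not dominated (best write latency).
F: not dominated.
G: dominated by B (storage 40≥25, read latency 16.7≤28.6, cost 1575≤1924, write latency 76.5≤84.3).
H: not dominated (best read latency).
I: not dominated.
J: not dominated.
K: not dominated (best cost).
Pareto-optimal: A, C, D, E, F, H, I, J, K → 9.

9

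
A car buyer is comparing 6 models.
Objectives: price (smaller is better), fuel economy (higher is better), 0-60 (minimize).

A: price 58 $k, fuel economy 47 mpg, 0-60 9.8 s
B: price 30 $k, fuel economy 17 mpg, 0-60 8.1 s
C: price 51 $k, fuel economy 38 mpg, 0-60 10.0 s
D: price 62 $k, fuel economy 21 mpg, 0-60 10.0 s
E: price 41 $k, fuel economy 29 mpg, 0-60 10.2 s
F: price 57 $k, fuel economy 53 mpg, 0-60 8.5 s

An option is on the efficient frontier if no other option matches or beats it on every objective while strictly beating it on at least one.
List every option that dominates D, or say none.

A: price 58≤62, fuel economy 47≥21, 0-60 9.8≤10.0 — dominates D.
C: price 51≤62, fuel economy 38≥21, 0-60 10.0≤10.0 — dominates D.
F: price 57≤62, fuel economy 53≥21, 0-60 8.5≤10.0 — dominates D.
Others (B, E) are each worse than D on at least one objective.

A, C, F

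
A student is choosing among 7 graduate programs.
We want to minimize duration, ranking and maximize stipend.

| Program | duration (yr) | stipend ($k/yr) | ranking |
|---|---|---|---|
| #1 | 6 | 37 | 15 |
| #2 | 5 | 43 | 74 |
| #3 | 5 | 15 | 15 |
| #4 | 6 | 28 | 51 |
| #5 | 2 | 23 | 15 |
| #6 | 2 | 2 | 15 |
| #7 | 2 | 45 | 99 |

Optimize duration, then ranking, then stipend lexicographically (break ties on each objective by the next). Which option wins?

#5

First minimize duration: best is 2, kept {#5, #6, #7}.
Then minimize ranking: best is 15, kept {#5, #6}.
Then maximize stipend: best is 23, kept {#5}.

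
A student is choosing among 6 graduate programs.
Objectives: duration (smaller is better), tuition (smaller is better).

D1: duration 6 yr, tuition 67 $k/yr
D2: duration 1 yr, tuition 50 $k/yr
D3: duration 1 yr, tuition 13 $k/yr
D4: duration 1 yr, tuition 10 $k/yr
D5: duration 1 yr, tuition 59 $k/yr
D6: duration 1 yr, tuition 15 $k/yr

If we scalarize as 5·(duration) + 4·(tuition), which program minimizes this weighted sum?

D1: 5·6 + 4·67 = 298
D2: 5·1 + 4·50 = 205
D3: 5·1 + 4·13 = 57
D4: 5·1 + 4·10 = 45
D5: 5·1 + 4·59 = 241
D6: 5·1 + 4·15 = 65
Lowest: D4 at 45.

D4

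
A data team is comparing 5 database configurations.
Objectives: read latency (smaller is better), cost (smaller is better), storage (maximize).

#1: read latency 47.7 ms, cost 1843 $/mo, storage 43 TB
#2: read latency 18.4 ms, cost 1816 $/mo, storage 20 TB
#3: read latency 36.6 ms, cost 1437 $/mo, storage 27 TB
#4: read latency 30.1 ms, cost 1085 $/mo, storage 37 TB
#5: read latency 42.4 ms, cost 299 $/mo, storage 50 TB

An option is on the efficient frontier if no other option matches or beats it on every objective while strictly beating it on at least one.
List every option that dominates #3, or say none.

#4: read latency 30.1≤36.6, cost 1085≤1437, storage 37≥27 — dominates #3.
Others (#1, #2, #5) are each worse than #3 on at least one objective.

#4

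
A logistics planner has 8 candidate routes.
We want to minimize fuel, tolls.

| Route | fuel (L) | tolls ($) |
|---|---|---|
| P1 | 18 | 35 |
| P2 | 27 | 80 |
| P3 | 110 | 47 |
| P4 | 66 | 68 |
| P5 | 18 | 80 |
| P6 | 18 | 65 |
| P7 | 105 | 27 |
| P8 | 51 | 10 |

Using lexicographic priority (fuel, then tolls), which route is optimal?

P1

First minimize fuel: best is 18, kept {P1, P5, P6}.
Then minimize tolls: best is 35, kept {P1}.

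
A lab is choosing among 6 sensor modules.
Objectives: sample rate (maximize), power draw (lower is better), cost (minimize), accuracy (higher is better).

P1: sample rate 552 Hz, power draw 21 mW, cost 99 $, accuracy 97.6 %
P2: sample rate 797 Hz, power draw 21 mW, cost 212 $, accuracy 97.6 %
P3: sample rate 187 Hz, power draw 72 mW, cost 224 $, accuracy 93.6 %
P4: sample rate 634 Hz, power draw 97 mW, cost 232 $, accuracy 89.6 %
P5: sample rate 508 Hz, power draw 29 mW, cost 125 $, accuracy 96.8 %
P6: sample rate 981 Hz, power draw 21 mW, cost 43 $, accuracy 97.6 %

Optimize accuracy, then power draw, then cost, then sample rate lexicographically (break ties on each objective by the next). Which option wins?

P6

First maximize accuracy: best is 97.6, kept {P1, P2, P6}.
Then minimize power draw: best is 21, kept {P1, P2, P6}.
Then minimize cost: best is 43, kept {P6}.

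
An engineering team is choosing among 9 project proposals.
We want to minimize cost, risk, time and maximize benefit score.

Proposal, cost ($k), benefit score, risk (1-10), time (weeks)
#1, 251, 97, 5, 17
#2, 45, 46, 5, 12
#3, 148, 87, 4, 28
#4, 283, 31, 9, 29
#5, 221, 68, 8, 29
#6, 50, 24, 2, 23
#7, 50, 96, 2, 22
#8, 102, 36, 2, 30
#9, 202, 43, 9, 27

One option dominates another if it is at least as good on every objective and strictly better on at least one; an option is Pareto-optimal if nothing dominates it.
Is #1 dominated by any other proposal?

#2: worse on benefit score (46 vs 97).
#3: worse on benefit score (87 vs 97).
#4: worse on cost (283 vs 251).
#5: worse on benefit score (68 vs 97).
#6: worse on benefit score (24 vs 97).
#7: worse on benefit score (96 vs 97).
#8: worse on benefit score (36 vs 97).
#9: worse on benefit score (43 vs 97).
No option is at least as good as #1 on every objective and strictly better on one.

No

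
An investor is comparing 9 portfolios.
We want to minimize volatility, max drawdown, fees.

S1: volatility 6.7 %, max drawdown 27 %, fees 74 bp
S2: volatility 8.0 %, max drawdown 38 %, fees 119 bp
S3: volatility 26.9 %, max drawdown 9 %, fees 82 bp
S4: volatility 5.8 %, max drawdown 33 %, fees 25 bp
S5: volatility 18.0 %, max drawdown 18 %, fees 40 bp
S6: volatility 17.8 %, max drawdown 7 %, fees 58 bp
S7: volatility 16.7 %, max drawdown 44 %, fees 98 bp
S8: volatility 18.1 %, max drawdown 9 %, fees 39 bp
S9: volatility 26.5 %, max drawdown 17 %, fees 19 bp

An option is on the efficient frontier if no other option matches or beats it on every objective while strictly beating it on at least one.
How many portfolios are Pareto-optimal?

S1: not dominated.
S2: dominated by S1 (volatility 6.7≤8.0, max drawdown 27≤38, fees 74≤119).
S3: dominated by S6 (volatility 17.8≤26.9, max drawdown 7≤9, fees 58≤82).
S4: not dominated (best volatility).
S5: not dominated.
S6: not dominated (best max drawdown).
S7: dominated by S1 (volatility 6.7≤16.7, max drawdown 27≤44, fees 74≤98).
S8: not dominated.
S9: not dominated (best fees).
Pareto-optimal: S1, S4, S5, S6, S8, S9 → 6.

6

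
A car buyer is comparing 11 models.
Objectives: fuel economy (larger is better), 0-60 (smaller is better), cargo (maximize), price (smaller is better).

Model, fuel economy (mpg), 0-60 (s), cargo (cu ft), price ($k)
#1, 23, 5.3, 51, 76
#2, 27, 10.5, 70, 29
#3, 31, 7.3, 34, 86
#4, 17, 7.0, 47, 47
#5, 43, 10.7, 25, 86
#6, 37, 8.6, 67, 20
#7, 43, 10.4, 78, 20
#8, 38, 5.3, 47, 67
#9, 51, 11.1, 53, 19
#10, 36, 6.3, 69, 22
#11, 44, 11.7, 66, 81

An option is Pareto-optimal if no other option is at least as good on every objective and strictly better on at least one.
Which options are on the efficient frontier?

#1, #6, #7, #8, #9, #10, #11

#1: not dominated.
#2: dominated by #7 (fuel economy 43≥27, 0-60 10.4≤10.5, cargo 78≥70, price 20≤29).
#3: dominated by #8 (fuel economy 38≥31, 0-60 5.3≤7.3, cargo 47≥34, price 67≤86).
#4: dominated by #10 (fuel economy 36≥17, 0-60 6.3≤7.0, cargo 69≥47, price 22≤47).
#5: dominated by #7 (fuel economy 43≥43, 0-60 10.4≤10.7, cargo 78≥25, price 20≤86).
#6: not dominated.
#7: not dominated (best cargo).
#8: not dominated.
#9: not dominated (best fuel economy).
#10: not dominated.
#11: not dominated.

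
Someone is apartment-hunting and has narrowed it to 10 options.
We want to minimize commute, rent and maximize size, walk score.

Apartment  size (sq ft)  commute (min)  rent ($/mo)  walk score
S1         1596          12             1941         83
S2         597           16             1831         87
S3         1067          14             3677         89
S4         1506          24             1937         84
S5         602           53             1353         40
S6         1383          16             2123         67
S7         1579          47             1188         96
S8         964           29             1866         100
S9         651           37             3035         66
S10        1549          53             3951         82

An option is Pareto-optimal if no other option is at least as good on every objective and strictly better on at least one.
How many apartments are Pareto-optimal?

S1: not dominated (best size).
S2: not dominated.
S3: not dominated.
S4: not dominated.
S5: dominated by S7 (size 1579≥602, commute 47≤53, rent 1188≤1353, walk score 96≥40).
S6: dominated by S1 (size 1596≥1383, commute 12≤16, rent 1941≤2123, walk score 83≥67).
S7: not dominated (best rent).
S8: not dominated (best walk score).
S9: dominated by S1 (size 1596≥651, commute 12≤37, rent 1941≤3035, walk score 83≥66).
S10: dominated by S1 (size 1596≥1549, commute 12≤53, rent 1941≤3951, walk score 83≥82).
Pareto-optimal: S1, S2, S3, S4, S7, S8 → 6.

6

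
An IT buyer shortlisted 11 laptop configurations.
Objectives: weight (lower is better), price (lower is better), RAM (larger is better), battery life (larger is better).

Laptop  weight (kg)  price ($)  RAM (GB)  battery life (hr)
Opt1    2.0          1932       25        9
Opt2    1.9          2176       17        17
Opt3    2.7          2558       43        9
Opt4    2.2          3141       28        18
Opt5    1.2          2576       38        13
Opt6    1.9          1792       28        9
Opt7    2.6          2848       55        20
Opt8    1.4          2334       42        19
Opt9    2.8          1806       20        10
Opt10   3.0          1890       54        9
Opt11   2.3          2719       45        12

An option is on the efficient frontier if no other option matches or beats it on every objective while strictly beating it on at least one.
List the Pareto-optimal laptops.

Opt1: dominated by Opt6 (weight 1.9≤2.0, price 1792≤1932, RAM 28≥25, battery life 9≥9).
Opt2: not dominated.
Opt3: not dominated.
Opt4: dominated by Opt8 (weight 1.4≤2.2, price 2334≤3141, RAM 42≥28, battery life 19≥18).
Opt5: not dominated (best weight).
Opt6: not dominated (best price).
Opt7: not dominated (best RAM).
Opt8: not dominated.
Opt9: not dominated.
Opt10: not dominated.
Opt11: not dominated.

Opt2, Opt3, Opt5, Opt6, Opt7, Opt8, Opt9, Opt10, Opt11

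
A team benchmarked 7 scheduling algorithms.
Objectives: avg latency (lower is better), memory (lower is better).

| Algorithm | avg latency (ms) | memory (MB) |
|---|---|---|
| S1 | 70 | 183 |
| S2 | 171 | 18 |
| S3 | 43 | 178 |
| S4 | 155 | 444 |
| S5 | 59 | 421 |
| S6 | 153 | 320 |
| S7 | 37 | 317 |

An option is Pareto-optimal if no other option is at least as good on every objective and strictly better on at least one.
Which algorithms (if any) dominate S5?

S3: avg latency 43≤59, memory 178≤421 — dominates S5.
S7: avg latency 37≤59, memory 317≤421 — dominates S5.
Others (S1, S2, S4, S6) are each worse than S5 on at least one objective.

S3, S7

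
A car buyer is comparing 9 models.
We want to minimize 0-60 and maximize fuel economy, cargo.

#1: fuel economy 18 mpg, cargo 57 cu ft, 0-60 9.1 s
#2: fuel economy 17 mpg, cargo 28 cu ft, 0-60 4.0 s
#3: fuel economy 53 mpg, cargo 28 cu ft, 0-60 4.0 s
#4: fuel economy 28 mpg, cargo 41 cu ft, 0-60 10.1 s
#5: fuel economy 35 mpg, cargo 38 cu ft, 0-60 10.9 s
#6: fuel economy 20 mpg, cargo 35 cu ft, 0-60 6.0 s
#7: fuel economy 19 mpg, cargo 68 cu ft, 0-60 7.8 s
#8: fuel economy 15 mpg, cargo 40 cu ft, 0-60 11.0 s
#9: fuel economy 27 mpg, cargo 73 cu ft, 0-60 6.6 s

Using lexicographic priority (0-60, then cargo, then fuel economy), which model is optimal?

First minimize 0-60: best is 4.0, kept {#2, #3}.
Then maximize cargo: best is 28, kept {#2, #3}.
Then maximize fuel economy: best is 53, kept {#3}.

#3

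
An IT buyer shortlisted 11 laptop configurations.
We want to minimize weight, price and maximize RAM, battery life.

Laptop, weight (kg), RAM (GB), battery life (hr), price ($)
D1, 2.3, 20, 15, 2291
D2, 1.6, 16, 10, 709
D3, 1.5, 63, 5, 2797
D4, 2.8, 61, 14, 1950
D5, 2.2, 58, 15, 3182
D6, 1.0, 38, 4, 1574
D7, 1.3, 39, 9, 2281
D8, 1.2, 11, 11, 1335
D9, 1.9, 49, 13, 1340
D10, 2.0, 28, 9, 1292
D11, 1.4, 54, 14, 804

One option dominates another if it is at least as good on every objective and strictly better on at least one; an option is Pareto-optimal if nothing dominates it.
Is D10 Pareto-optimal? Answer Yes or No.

D11 vs D10: weight 1.4≤2.0, RAM 54≥28, battery life 14≥9, price 804≤1292 — D11 is at least as good on every objective and strictly better on at least one, so D11 dominates D10.

No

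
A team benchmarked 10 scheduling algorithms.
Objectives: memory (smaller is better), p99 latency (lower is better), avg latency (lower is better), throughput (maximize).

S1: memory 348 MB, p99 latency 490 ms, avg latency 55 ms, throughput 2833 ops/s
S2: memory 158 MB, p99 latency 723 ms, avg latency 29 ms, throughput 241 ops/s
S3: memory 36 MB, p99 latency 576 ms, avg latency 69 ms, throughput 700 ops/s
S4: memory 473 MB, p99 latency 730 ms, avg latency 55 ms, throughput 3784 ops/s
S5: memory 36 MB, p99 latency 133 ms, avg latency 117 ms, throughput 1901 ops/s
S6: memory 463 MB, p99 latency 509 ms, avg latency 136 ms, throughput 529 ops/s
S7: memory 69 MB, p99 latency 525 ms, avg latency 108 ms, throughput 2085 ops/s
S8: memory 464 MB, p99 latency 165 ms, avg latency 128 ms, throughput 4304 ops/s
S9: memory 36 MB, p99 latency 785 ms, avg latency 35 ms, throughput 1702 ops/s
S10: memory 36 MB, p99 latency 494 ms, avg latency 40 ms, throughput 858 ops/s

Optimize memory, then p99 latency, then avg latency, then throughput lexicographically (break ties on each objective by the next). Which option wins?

First minimize memory: best is 36, kept {S3, S5, S9, S10}.
Then minimize p99 latency: best is 133, kept {S5}.

S5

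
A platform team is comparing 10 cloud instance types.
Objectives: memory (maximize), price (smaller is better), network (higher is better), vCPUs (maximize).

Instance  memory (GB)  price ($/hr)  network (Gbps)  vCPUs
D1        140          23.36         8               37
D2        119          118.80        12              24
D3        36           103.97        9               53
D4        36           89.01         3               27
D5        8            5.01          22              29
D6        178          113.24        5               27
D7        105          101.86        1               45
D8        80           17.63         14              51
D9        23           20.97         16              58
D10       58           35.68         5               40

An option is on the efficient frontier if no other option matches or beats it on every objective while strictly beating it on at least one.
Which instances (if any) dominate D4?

D1: memory 140≥36, price 23.36≤89.01, network 8≥3, vCPUs 37≥27 — dominates D4.
D8: memory 80≥36, price 17.63≤89.01, network 14≥3, vCPUs 51≥27 — dominates D4.
D10: memory 58≥36, price 35.68≤89.01, network 5≥3, vCPUs 40≥27 — dominates D4.
Others (D2, D3, D5, D6, D7, D9) are each worse than D4 on at least one objective.

D1, D8, D10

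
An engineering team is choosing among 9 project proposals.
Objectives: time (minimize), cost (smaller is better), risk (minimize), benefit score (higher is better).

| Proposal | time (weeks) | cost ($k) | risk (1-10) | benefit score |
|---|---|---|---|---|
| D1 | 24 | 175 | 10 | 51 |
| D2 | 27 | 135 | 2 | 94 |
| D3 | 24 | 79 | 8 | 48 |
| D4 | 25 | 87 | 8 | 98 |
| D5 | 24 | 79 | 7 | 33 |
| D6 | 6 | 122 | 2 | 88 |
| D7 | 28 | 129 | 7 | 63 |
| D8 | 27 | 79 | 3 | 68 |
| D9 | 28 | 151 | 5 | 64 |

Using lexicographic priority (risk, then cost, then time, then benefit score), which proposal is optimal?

D6

First minimize risk: best is 2, kept {D2, D6}.
Then minimize cost: best is 122, kept {D6}.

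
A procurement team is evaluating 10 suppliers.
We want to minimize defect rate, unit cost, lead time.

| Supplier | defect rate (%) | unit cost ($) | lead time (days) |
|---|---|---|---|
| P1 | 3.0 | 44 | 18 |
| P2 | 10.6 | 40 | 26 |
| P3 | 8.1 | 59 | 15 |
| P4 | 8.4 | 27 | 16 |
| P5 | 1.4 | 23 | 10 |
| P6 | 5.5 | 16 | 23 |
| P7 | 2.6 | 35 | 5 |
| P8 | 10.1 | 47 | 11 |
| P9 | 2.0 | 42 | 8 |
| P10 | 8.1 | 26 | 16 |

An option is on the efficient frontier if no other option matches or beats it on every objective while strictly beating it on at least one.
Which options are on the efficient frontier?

P5, P6, P7, P9

P1: dominated by P5 (defect rate 1.4≤3.0, unit cost 23≤44, lead time 10≤18).
P2: dominated by P4 (defect rate 8.4≤10.6, unit cost 27≤40, lead time 16≤26).
P3: dominated by P5 (defect rate 1.4≤8.1, unit cost 23≤59, lead time 10≤15).
P4: dominated by P5 (defect rate 1.4≤8.4, unit cost 23≤27, lead time 10≤16).
P5: not dominated (best defect rate).
P6: not dominated (best unit cost).
P7: not dominated (best lead time).
P8: dominated by P5 (defect rate 1.4≤10.1, unit cost 23≤47, lead time 10≤11).
P9: not dominated.
P10: dominated by P5 (defect rate 1.4≤8.1, unit cost 23≤26, lead time 10≤16).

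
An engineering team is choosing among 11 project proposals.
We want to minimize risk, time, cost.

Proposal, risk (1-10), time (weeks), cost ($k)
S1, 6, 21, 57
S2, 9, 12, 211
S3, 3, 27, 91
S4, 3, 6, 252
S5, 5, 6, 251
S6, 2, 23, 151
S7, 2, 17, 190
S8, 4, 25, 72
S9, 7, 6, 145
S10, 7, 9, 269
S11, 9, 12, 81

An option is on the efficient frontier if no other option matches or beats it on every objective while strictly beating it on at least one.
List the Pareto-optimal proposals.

S1: not dominated (best cost).
S2: dominated by S9 (risk 7≤9, time 6≤12, cost 145≤211).
S3: not dominated.
S4: not dominated.
S5: not dominated.
S6: not dominated.
S7: not dominated.
S8: not dominated.
S9: not dominated.
S10: dominated by S4 (risk 3≤7, time 6≤9, cost 252≤269).
S11: not dominated.

S1, S3, S4, S5, S6, S7, S8, S9, S11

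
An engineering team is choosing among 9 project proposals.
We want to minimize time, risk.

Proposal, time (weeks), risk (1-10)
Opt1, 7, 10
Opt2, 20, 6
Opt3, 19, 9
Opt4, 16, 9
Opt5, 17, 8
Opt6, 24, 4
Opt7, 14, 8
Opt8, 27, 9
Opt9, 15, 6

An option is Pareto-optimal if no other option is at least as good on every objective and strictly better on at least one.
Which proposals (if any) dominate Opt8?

Opt2: time 20≤27, risk 6≤9 — dominates Opt8.
Opt3: time 19≤27, risk 9≤9 — dominates Opt8.
Opt4: time 16≤27, risk 9≤9 — dominates Opt8.
Opt5: time 17≤27, risk 8≤9 — dominates Opt8.
Opt6: time 24≤27, risk 4≤9 — dominates Opt8.
Opt7: time 14≤27, risk 8≤9 — dominates Opt8.
Opt9: time 15≤27, risk 6≤9 — dominates Opt8.
Others (Opt1) are each worse than Opt8 on at least one objective.

Opt2, Opt3, Opt4, Opt5, Opt6, Opt7, Opt9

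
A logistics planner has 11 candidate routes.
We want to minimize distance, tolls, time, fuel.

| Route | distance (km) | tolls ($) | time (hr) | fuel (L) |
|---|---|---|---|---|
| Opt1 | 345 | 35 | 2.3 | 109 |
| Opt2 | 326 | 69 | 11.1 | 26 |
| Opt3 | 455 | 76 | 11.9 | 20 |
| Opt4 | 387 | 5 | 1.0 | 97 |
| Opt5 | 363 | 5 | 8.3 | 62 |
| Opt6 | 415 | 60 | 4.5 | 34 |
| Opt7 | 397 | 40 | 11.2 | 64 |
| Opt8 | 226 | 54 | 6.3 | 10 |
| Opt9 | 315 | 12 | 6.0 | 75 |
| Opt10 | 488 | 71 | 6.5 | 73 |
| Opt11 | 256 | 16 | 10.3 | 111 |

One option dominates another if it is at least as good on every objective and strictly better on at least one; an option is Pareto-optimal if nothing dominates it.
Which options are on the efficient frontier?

Opt1, Opt4, Opt5, Opt6, Opt8, Opt9, Opt11

Opt1: not dominated.
Opt2: dominated by Opt8 (distance 226≤326, tolls 54≤69, time 6.3≤11.1, fuel 10≤26).
Opt3: dominated by Opt8 (distance 226≤455, tolls 54≤76, time 6.3≤11.9, fuel 10≤20).
Opt4: not dominated (best time).
Opt5: not dominated.
Opt6: not dominated.
Opt7: dominated by Opt5 (distance 363≤397, tolls 5≤40, time 8.3≤11.2, fuel 62≤64).
Opt8: not dominated (best distance).
Opt9: not dominated.
Opt10: dominated by Opt6 (distance 415≤488, tolls 60≤71, time 4.5≤6.5, fuel 34≤73).
Opt11: not dominated.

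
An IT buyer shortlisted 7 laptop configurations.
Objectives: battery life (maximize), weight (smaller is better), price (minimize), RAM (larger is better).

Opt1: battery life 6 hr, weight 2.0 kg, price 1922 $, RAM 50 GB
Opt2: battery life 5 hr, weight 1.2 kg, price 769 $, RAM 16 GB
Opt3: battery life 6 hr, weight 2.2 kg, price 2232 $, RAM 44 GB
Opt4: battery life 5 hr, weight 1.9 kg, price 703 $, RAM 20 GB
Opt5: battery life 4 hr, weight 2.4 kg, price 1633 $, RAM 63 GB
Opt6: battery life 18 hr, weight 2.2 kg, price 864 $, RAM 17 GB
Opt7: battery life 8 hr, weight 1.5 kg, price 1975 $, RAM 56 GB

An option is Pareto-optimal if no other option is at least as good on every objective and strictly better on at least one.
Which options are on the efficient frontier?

Opt1, Opt2, Opt4, Opt5, Opt6, Opt7

Opt1: not dominated.
Opt2: not dominated (best weight).
Opt3: dominated by Opt1 (battery life 6≥6, weight 2.0≤2.2, price 1922≤2232, RAM 50≥44).
Opt4: not dominated (best price).
Opt5: not dominated (best RAM).
Opt6: not dominated (best battery life).
Opt7: not dominated.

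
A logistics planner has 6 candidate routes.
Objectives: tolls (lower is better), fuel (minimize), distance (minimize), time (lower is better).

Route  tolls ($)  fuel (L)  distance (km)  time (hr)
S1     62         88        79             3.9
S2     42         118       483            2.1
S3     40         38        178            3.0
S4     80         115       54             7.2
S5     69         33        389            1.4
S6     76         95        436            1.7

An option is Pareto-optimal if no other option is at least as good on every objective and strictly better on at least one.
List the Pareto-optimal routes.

S1: not dominated.
S2: not dominated.
S3: not dominated (best tolls).
S4: not dominated (best distance).
S5: not dominated (best fuel).
S6: dominated by S5 (tolls 69≤76, fuel 33≤95, distance 389≤436, time 1.4≤1.7).

S1, S2, S3, S4, S5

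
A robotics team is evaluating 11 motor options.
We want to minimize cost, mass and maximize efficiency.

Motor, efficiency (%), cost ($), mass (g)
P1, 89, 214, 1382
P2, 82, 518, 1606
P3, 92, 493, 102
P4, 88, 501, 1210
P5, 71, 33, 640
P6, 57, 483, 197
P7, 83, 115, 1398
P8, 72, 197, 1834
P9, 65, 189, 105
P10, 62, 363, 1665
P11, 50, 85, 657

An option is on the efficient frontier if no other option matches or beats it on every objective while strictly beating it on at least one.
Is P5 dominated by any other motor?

No

P1: worse on cost (214 vs 33).
P2: worse on cost (518 vs 33).
P3: worse on cost (493 vs 33).
P4: worse on cost (501 vs 33).
P6: worse on efficiency (57 vs 71).
P7: worse on cost (115 vs 33).
P8: worse on cost (197 vs 33).
P9: worse on efficiency (65 vs 71).
P10: worse on efficiency (62 vs 71).
P11: worse on efficiency (50 vs 71).
No option is at least as good as P5 on every objective and strictly better on one.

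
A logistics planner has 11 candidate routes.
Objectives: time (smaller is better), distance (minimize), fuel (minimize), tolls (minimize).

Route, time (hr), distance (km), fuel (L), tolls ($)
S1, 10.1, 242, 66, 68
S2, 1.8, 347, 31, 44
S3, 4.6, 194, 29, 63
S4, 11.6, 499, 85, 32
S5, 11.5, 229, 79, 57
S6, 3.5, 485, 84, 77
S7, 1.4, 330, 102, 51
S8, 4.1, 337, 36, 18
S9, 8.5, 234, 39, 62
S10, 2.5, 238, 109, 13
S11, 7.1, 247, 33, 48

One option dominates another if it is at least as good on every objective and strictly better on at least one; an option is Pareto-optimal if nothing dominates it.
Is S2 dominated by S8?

No

S8 vs S2: S8 is worse on time (4.1 vs 1.8), so it does not dominate S2.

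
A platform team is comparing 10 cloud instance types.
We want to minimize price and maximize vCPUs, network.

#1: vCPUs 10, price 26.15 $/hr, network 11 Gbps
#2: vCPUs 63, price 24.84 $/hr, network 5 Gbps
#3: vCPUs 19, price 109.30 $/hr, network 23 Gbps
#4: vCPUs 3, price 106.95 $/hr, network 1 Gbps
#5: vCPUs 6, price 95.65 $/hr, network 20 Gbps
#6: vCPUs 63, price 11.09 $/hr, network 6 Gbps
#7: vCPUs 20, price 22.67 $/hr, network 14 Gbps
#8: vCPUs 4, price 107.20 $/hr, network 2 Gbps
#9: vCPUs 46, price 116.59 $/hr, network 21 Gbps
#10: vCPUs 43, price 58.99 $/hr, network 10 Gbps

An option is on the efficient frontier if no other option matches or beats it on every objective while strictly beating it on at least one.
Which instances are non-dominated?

#1: dominated by #7 (vCPUs 20≥10, price 22.67≤26.15, network 14≥11).
#2: dominated by #6 (vCPUs 63≥63, price 11.09≤24.84, network 6≥5).
#3: not dominated (best network).
#4: dominated by #1 (vCPUs 10≥3, price 26.15≤106.95, network 11≥1).
#5: not dominated.
#6: not dominated (best price).
#7: not dominated.
#8: dominated by #1 (vCPUs 10≥4, price 26.15≤107.20, network 11≥2).
#9: not dominated.
#10: not dominated.

#3, #5, #6, #7, #9, #10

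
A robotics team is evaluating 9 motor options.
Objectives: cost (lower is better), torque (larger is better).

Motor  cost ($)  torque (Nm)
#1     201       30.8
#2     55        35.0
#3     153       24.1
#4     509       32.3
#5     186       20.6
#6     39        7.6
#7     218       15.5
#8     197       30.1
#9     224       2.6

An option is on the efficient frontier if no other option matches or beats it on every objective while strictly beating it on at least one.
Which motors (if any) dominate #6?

#1: worse on cost (201 vs 39).
#2: worse on cost (55 vs 39).
#3: worse on cost (153 vs 39).
#4: worse on cost (509 vs 39).
#5: worse on cost (186 vs 39).
#7: worse on cost (218 vs 39).
#8: worse on cost (197 vs 39).
#9: worse on cost (224 vs 39).
No option dominates #6.

none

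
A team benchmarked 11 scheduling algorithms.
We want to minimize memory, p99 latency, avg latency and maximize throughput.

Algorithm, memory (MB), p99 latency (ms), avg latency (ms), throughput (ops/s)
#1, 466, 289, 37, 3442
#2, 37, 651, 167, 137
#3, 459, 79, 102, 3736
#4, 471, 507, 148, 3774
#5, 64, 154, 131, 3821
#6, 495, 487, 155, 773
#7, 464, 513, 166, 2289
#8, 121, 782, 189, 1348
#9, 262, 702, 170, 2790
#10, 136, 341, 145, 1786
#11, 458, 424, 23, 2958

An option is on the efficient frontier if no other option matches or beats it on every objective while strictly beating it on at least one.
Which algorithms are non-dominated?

#1, #2, #3, #5, #11

#1: not dominated.
#2: not dominated (best memory).
#3: not dominated (best p99 latency).
#4: dominated by #5 (memory 64≤471, p99 latency 154≤507, avg latency 131≤148, throughput 3821≥3774).
#5: not dominated (best throughput).
#6: dominated by #1 (memory 466≤495, p99 latency 289≤487, avg latency 37≤155, throughput 3442≥773).
#7: dominated by #3 (memory 459≤464, p99 latency 79≤513, avg latency 102≤166, throughput 3736≥2289).
#8: dominated by #5 (memory 64≤121, p99 latency 154≤782, avg latency 131≤189, throughput 3821≥1348).
#9: dominated by #5 (memory 64≤262, p99 latency 154≤702, avg latency 131≤170, throughput 3821≥2790).
#10: dominated by #5 (memory 64≤136, p99 latency 154≤341, avg latency 131≤145, throughput 3821≥1786).
#11: not dominated (best avg latency).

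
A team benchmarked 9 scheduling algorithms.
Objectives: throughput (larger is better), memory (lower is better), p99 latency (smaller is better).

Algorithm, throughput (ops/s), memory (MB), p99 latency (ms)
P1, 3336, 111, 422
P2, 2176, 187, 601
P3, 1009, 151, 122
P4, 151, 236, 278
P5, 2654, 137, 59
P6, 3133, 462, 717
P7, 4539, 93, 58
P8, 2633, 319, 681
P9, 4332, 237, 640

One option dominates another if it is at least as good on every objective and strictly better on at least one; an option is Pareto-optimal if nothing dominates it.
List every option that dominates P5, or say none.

P7

P7: throughput 4539≥2654, memory 93≤137, p99 latency 58≤59 — dominates P5.
Others (P1, P2, P3, P4, P6, P8, P9) are each worse than P5 on at least one objective.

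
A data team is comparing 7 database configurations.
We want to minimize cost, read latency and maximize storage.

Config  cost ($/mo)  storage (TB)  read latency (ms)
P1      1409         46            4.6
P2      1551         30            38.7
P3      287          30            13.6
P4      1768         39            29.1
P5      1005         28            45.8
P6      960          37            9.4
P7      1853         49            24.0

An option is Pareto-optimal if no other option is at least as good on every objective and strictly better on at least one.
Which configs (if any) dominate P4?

P1

P1: cost 1409≤1768, storage 46≥39, read latency 4.6≤29.1 — dominates P4.
Others (P2, P3, P5, P6, P7) are each worse than P4 on at least one objective.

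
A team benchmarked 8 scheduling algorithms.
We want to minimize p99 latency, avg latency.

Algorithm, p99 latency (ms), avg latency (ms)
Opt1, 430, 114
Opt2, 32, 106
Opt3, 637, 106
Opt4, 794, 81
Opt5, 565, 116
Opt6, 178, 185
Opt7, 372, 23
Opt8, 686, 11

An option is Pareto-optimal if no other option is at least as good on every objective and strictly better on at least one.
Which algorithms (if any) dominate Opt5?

Opt1, Opt2, Opt7

Opt1: p99 latency 430≤565, avg latency 114≤116 — dominates Opt5.
Opt2: p99 latency 32≤565, avg latency 106≤116 — dominates Opt5.
Opt7: p99 latency 372≤565, avg latency 23≤116 — dominates Opt5.
Others (Opt3, Opt4, Opt6, Opt8) are each worse than Opt5 on at least one objective.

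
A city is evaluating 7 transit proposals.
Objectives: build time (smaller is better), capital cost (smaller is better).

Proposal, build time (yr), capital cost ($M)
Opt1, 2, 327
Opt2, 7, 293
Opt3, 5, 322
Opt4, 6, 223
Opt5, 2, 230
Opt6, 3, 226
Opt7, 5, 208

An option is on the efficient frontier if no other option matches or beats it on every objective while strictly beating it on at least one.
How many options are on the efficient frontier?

Opt1: dominated by Opt5 (build time 2≤2, capital cost 230≤327).
Opt2: dominated by Opt4 (build time 6≤7, capital cost 223≤293).
Opt3: dominated by Opt5 (build time 2≤5, capital cost 230≤322).
Opt4: dominated by Opt7 (build time 5≤6, capital cost 208≤223).
Opt5: not dominated.
Opt6: not dominated.
Opt7: not dominated (best capital cost).
Pareto-optimal: Opt5, Opt6, Opt7 → 3.

3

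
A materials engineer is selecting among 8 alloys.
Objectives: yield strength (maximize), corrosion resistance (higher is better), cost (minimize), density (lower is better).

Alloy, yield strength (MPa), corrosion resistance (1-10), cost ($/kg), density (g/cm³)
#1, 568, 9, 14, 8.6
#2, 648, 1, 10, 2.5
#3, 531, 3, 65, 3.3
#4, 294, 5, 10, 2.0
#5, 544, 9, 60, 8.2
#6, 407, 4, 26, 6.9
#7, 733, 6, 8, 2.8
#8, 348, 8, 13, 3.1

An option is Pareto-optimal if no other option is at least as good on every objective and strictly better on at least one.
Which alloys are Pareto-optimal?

#1, #2, #4, #5, #7, #8

#1: not dominated.
#2: not dominated.
#3: dominated by #7 (yield strength 733≥531, corrosion resistance 6≥3, cost 8≤65, density 2.8≤3.3).
#4: not dominated (best density).
#5: not dominated.
#6: dominated by #7 (yield strength 733≥407, corrosion resistance 6≥4, cost 8≤26, density 2.8≤6.9).
#7: not dominated (best yield strength).
#8: not dominated.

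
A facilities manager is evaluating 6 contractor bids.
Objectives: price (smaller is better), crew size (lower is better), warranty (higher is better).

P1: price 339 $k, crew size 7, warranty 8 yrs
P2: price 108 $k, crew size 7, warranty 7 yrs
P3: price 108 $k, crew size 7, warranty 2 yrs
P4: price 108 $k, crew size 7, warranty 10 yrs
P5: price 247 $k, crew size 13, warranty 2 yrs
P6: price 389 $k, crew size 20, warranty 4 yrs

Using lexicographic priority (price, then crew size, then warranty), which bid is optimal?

P4

First minimize price: best is 108, kept {P2, P3, P4}.
Then minimize crew size: best is 7, kept {P2, P3, P4}.
Then maximize warranty: best is 10, kept {P4}.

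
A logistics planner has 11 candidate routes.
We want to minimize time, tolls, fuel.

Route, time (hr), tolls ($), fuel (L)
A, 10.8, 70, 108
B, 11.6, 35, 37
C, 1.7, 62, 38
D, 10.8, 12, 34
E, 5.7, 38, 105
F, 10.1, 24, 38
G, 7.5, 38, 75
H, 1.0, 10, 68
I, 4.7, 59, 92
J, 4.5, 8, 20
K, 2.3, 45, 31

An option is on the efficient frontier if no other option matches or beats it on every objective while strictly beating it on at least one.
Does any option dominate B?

Yes

D vs B: time 10.8≤11.6, tolls 12≤35, fuel 34≤37 — D is at least as good on every objective and strictly better on at least one, so D dominates B.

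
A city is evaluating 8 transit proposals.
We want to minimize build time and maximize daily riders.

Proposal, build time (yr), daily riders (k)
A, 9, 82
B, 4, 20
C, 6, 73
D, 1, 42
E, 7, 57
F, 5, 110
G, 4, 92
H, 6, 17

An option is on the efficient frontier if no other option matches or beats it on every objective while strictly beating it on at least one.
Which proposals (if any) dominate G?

none

A: worse on build time (9 vs 4).
B: worse on daily riders (20 vs 92).
C: worse on build time (6 vs 4).
D: worse on daily riders (42 vs 92).
E: worse on build time (7 vs 4).
F: worse on build time (5 vs 4).
H: worse on build time (6 vs 4).
No option dominates G.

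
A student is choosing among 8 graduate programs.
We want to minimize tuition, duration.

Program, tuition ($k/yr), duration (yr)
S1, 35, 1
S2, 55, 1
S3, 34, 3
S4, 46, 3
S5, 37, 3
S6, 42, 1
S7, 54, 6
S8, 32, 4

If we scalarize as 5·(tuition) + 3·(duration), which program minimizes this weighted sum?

S1: 5·35 + 3·1 = 178
S2: 5·55 + 3·1 = 278
S3: 5·34 + 3·3 = 179
S4: 5·46 + 3·3 = 239
S5: 5·37 + 3·3 = 194
S6: 5·42 + 3·1 = 213
S7: 5·54 + 3·6 = 288
S8: 5·32 + 3·4 = 172
Lowest: S8 at 172.

S8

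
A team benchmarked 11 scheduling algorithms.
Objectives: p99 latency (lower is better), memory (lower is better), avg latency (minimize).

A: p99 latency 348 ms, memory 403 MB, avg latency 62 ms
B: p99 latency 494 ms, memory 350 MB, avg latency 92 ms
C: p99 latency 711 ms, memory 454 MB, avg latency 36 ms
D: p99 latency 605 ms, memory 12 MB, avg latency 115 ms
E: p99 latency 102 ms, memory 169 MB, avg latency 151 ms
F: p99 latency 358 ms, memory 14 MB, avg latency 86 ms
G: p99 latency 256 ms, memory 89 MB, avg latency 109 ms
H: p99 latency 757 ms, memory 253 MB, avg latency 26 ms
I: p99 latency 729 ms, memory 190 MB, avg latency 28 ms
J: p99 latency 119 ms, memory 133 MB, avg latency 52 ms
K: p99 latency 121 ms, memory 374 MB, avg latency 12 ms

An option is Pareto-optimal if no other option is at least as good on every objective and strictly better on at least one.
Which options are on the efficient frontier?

A: dominated by J (p99 latency 119≤348, memory 133≤403, avg latency 52≤62).
B: dominated by F (p99 latency 358≤494, memory 14≤350, avg latency 86≤92).
C: dominated by K (p99 latency 121≤711, memory 374≤454, avg latency 12≤36).
D: not dominated (best memory).
E: not dominated (best p99 latency).
F: not dominated.
G: not dominated.
H: not dominated.
I: not dominated.
J: not dominated.
K: not dominated (best avg latency).

D, E, F, G, H, I, J, K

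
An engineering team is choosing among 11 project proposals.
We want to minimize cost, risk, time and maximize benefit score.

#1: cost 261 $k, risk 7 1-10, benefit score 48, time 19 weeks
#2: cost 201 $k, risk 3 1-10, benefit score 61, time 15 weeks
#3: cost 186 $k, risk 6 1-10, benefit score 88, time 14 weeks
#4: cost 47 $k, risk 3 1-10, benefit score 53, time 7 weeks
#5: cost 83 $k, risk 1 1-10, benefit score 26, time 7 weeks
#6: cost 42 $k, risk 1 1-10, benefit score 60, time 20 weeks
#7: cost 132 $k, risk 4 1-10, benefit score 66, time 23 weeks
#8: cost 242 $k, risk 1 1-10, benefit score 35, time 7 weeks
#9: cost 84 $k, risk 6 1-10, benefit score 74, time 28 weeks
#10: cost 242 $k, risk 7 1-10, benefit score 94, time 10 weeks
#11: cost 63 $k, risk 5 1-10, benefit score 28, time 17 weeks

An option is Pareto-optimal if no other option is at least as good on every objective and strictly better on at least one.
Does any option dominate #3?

No

#1: worse on cost (261 vs 186).
#2: worse on cost (201 vs 186).
#4: worse on benefit score (53 vs 88).
#5: worse on benefit score (26 vs 88).
#6: worse on benefit score (60 vs 88).
#7: worse on benefit score (66 vs 88).
#8: worse on cost (242 vs 186).
#9: worse on benefit score (74 vs 88).
#10: worse on cost (242 vs 186).
#11: worse on benefit score (28 vs 88).
No option is at least as good as #3 on every objective and strictly better on one.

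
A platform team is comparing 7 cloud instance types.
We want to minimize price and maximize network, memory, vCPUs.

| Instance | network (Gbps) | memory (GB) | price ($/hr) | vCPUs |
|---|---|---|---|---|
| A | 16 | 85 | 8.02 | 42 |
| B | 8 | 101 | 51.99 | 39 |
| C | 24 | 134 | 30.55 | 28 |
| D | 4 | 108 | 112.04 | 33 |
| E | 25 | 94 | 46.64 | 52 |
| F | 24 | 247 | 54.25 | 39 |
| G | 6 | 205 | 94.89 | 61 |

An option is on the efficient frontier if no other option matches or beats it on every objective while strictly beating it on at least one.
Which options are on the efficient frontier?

A: not dominated (best price).
B: not dominated.
C: not dominated.
D: dominated by F (network 24≥4, memory 247≥108, price 54.25≤112.04, vCPUs 39≥33).
E: not dominated (best network).
F: not dominated (best memory).
G: not dominated (best vCPUs).

A, B, C, E, F, G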